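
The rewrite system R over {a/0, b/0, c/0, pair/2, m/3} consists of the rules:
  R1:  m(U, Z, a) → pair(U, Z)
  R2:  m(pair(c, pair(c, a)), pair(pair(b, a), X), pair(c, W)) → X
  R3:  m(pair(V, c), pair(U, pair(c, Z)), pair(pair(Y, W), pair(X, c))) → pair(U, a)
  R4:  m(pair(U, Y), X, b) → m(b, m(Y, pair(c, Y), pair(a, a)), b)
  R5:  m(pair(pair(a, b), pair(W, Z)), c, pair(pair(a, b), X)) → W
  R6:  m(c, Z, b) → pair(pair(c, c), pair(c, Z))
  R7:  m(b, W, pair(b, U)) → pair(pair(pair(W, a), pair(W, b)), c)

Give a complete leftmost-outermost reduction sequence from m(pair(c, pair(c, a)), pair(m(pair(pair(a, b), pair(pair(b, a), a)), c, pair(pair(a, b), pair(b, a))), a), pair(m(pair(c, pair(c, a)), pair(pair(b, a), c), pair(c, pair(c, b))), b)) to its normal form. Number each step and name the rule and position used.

1. m(pair(c, pair(c, a)), pair(m(pair(pair(a, b), pair(pair(b, a), a)), c, pair(pair(a, b), pair(b, a))), a), pair(m(pair(c, pair(c, a)), pair(pair(b, a), c), pair(c, pair(c, b))), b))  →  m(pair(c, pair(c, a)), pair(pair(b, a), a), pair(m(pair(c, pair(c, a)), pair(pair(b, a), c), pair(c, pair(c, b))), b))   [R5 at 2.1]
2. m(pair(c, pair(c, a)), pair(pair(b, a), a), pair(m(pair(c, pair(c, a)), pair(pair(b, a), c), pair(c, pair(c, b))), b))  →  m(pair(c, pair(c, a)), pair(pair(b, a), a), pair(c, b))   [R2 at 3.1]
3. m(pair(c, pair(c, a)), pair(pair(b, a), a), pair(c, b))  →  a   [R2 at ε]

a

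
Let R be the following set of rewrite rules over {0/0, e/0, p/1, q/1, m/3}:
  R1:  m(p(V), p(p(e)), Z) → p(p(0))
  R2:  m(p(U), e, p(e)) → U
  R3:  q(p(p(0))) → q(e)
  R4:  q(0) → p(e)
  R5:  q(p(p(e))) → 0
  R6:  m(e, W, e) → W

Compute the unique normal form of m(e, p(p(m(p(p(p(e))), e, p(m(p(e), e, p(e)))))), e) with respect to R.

p(p(p(p(e))))

1. m(e, p(p(m(p(p(p(e))), e, p(m(p(e), e, p(e)))))), e)  →  p(p(m(p(p(p(e))), e, p(m(p(e), e, p(e))))))   [R6 at ε]
2. p(p(m(p(p(p(e))), e, p(m(p(e), e, p(e))))))  →  p(p(m(p(p(p(e))), e, p(e))))   [R2 at 1.1.3.1]
3. p(p(m(p(p(p(e))), e, p(e))))  →  p(p(p(p(e))))   [R2 at 1.1]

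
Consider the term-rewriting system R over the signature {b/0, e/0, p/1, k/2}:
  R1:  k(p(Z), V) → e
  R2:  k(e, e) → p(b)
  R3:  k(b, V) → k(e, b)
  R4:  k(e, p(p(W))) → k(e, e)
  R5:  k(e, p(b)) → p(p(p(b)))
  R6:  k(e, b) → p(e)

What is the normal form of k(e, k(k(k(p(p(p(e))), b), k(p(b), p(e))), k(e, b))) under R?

p(b)

1. k(e, k(k(k(p(p(p(e))), b), k(p(b), p(e))), k(e, b)))  →  k(e, k(k(e, k(p(b), p(e))), k(e, b)))   [R1 at 2.1.1]
2. k(e, k(k(e, k(p(b), p(e))), k(e, b)))  →  k(e, k(k(e, e), k(e, b)))   [R1 at 2.1.2]
3. k(e, k(k(e, e), k(e, b)))  →  k(e, k(p(b), k(e, b)))   [R2 at 2.1]
4. k(e, k(p(b), k(e, b)))  →  k(e, e)   [R1 at 2]
5. k(e, e)  →  p(b)   [R2 at ε]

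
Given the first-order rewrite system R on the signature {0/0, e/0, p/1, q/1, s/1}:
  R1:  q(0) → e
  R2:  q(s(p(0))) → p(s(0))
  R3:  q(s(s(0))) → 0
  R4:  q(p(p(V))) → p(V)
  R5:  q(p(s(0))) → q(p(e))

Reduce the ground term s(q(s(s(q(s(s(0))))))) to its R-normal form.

1. s(q(s(s(q(s(s(0)))))))  →  s(q(s(s(0))))   [R3 at 1.1.1.1]
2. s(q(s(s(0))))  →  s(0)   [R3 at 1]

s(0)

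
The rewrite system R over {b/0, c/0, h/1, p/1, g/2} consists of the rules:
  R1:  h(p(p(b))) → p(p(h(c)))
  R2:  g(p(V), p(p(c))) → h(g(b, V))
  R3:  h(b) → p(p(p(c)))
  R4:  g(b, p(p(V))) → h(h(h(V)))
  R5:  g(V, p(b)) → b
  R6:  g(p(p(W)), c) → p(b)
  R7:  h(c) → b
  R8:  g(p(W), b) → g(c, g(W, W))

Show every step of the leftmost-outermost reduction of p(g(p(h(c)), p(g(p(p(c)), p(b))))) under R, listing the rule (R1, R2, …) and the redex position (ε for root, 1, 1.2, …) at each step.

1. p(g(p(h(c)), p(g(p(p(c)), p(b)))))  →  p(g(p(b), p(g(p(p(c)), p(b)))))   [R7 at 1.1.1]
2. p(g(p(b), p(g(p(p(c)), p(b)))))  →  p(g(p(b), p(b)))   [R5 at 1.2.1]
3. p(g(p(b), p(b)))  →  p(b)   [R5 at 1]

p(b)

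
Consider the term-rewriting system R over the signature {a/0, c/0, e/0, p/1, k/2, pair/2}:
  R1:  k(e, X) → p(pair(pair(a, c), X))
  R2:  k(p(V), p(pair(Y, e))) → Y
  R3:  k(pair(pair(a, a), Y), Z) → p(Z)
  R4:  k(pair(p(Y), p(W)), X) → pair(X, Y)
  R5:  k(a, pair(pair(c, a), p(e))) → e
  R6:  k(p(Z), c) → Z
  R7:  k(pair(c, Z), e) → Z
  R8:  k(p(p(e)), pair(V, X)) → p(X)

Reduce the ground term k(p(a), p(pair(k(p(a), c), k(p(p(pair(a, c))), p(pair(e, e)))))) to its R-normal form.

1. k(p(a), p(pair(k(p(a), c), k(p(p(pair(a, c))), p(pair(e, e))))))  →  k(p(a), p(pair(a, k(p(p(pair(a, c))), p(pair(e, e))))))   [R6 at 2.1.1]
2. k(p(a), p(pair(a, k(p(p(pair(a, c))), p(pair(e, e))))))  →  k(p(a), p(pair(a, e)))   [R2 at 2.1.2]
3. k(p(a), p(pair(a, e)))  →  a   [R2 at ε]

a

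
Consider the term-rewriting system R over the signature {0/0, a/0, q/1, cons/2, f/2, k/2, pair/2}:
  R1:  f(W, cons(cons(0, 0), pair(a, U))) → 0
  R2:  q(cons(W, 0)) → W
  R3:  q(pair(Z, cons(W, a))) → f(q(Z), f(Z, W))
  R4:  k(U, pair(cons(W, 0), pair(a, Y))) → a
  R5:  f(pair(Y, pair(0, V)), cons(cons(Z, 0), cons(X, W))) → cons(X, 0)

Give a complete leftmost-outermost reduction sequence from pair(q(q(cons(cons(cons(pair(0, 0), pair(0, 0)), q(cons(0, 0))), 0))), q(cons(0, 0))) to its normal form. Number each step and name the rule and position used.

1. pair(q(q(cons(cons(cons(pair(0, 0), pair(0, 0)), q(cons(0, 0))), 0))), q(cons(0, 0)))  →  pair(q(cons(cons(pair(0, 0), pair(0, 0)), q(cons(0, 0)))), q(cons(0, 0)))   [R2 at 1.1]
2. pair(q(cons(cons(pair(0, 0), pair(0, 0)), q(cons(0, 0)))), q(cons(0, 0)))  →  pair(q(cons(cons(pair(0, 0), pair(0, 0)), 0)), q(cons(0, 0)))   [R2 at 1.1.2]
3. pair(q(cons(cons(pair(0, 0), pair(0, 0)), 0)), q(cons(0, 0)))  →  pair(cons(pair(0, 0), pair(0, 0)), q(cons(0, 0)))   [R2 at 1]
4. pair(cons(pair(0, 0), pair(0, 0)), q(cons(0, 0)))  →  pair(cons(pair(0, 0), pair(0, 0)), 0)   [R2 at 2]

pair(cons(pair(0, 0), pair(0, 0)), 0)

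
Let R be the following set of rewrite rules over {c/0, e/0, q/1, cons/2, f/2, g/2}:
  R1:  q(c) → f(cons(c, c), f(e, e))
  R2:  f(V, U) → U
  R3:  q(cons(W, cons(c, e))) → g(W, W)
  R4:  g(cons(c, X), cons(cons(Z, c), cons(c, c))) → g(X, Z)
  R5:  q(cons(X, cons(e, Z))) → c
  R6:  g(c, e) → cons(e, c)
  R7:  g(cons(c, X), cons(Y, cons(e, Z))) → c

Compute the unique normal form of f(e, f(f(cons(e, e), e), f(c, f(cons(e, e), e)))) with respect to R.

1. f(e, f(f(cons(e, e), e), f(c, f(cons(e, e), e))))  →  f(f(cons(e, e), e), f(c, f(cons(e, e), e)))   [R2 at ε]
2. f(f(cons(e, e), e), f(c, f(cons(e, e), e)))  →  f(c, f(cons(e, e), e))   [R2 at ε]
3. f(c, f(cons(e, e), e))  →  f(cons(e, e), e)   [R2 at ε]
4. f(cons(e, e), e)  →  e   [R2 at ε]

e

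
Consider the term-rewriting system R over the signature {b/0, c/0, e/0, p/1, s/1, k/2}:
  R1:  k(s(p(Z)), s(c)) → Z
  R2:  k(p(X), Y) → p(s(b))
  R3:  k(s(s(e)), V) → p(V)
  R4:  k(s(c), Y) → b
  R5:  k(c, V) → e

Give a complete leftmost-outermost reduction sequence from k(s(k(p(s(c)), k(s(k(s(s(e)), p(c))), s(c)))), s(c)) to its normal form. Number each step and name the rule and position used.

1. k(s(k(p(s(c)), k(s(k(s(s(e)), p(c))), s(c)))), s(c))  →  k(s(p(s(b))), s(c))   [R2 at 1.1]
2. k(s(p(s(b))), s(c))  →  s(b)   [R1 at ε]

s(b)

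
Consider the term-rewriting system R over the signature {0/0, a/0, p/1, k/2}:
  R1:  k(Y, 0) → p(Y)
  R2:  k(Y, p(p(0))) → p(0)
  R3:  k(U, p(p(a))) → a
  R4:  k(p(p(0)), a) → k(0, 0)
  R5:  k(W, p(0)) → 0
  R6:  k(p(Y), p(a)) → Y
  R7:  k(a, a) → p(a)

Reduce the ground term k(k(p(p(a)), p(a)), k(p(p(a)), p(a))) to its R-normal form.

1. k(k(p(p(a)), p(a)), k(p(p(a)), p(a)))  →  k(p(a), k(p(p(a)), p(a)))   [R6 at 1]
2. k(p(a), k(p(p(a)), p(a)))  →  k(p(a), p(a))   [R6 at 2]
3. k(p(a), p(a))  →  a   [R6 at ε]

a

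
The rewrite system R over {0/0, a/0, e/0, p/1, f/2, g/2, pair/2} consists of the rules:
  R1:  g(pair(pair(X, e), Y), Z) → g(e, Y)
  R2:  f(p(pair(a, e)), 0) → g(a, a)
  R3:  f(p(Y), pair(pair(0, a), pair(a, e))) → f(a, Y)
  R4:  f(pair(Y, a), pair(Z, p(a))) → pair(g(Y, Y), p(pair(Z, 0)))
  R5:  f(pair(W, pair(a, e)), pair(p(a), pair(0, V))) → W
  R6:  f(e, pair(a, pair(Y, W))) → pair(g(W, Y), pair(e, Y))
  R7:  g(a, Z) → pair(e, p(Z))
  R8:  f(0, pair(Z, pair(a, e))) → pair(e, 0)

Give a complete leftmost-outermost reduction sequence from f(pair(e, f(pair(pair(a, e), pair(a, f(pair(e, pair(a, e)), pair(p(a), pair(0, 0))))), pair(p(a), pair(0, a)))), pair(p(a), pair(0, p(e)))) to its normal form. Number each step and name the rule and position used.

e

1. f(pair(e, f(pair(pair(a, e), pair(a, f(pair(e, pair(a, e)), pair(p(a), pair(0, 0))))), pair(p(a), pair(0, a)))), pair(p(a), pair(0, p(e))))  →  f(pair(e, f(pair(pair(a, e), pair(a, e)), pair(p(a), pair(0, a)))), pair(p(a), pair(0, p(e))))   [R5 at 1.2.1.2.2]
2. f(pair(e, f(pair(pair(a, e), pair(a, e)), pair(p(a), pair(0, a)))), pair(p(a), pair(0, p(e))))  →  f(pair(e, pair(a, e)), pair(p(a), pair(0, p(e))))   [R5 at 1.2]
3. f(pair(e, pair(a, e)), pair(p(a), pair(0, p(e))))  →  e   [R5 at ε]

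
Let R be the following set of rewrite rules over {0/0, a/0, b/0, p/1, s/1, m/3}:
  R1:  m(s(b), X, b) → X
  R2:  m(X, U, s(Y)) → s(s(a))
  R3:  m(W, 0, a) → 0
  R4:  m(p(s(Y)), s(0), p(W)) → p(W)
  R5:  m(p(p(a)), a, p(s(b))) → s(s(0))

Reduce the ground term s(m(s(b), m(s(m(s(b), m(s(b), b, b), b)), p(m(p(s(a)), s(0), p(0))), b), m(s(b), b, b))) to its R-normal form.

1. s(m(s(b), m(s(m(s(b), m(s(b), b, b), b)), p(m(p(s(a)), s(0), p(0))), b), m(s(b), b, b)))  →  s(m(s(b), m(s(m(s(b), b, b)), p(m(p(s(a)), s(0), p(0))), b), m(s(b), b, b)))   [R1 at 1.2.1.1]
2. s(m(s(b), m(s(m(s(b), b, b)), p(m(p(s(a)), s(0), p(0))), b), m(s(b), b, b)))  →  s(m(s(b), m(s(b), p(m(p(s(a)), s(0), p(0))), b), m(s(b), b, b)))   [R1 at 1.2.1.1]
3. s(m(s(b), m(s(b), p(m(p(s(a)), s(0), p(0))), b), m(s(b), b, b)))  →  s(m(s(b), p(m(p(s(a)), s(0), p(0))), m(s(b), b, b)))   [R1 at 1.2]
4. s(m(s(b), p(m(p(s(a)), s(0), p(0))), m(s(b), b, b)))  →  s(m(s(b), p(p(0)), m(s(b), b, b)))   [R4 at 1.2.1]
5. s(m(s(b), p(p(0)), m(s(b), b, b)))  →  s(m(s(b), p(p(0)), b))   [R1 at 1.3]
6. s(m(s(b), p(p(0)), b))  →  s(p(p(0)))   [R1 at 1]

s(p(p(0)))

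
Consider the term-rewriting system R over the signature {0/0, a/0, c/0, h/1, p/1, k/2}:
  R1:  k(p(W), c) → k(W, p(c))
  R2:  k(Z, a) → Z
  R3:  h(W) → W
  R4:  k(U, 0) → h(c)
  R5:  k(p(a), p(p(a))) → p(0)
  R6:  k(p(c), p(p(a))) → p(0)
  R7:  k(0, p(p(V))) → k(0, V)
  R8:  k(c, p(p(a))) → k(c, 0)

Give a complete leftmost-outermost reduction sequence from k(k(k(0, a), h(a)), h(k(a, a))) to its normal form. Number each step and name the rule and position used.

1. k(k(k(0, a), h(a)), h(k(a, a)))  →  k(k(0, h(a)), h(k(a, a)))   [R2 at 1.1]
2. k(k(0, h(a)), h(k(a, a)))  →  k(k(0, a), h(k(a, a)))   [R3 at 1.2]
3. k(k(0, a), h(k(a, a)))  →  k(0, h(k(a, a)))   [R2 at 1]
4. k(0, h(k(a, a)))  →  k(0, k(a, a))   [R3 at 2]
5. k(0, k(a, a))  →  k(0, a)   [R2 at 2]
6. k(0, a)  →  0   [R2 at ε]

0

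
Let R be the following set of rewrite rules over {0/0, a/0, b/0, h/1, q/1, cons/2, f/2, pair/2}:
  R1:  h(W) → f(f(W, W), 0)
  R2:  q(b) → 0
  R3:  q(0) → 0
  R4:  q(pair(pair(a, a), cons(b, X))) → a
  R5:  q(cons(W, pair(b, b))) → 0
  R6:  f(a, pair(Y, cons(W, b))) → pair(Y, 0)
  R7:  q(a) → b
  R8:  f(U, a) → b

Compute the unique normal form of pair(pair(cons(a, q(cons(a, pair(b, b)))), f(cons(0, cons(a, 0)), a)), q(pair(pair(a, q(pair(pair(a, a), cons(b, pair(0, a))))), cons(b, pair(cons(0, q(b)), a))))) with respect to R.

pair(pair(cons(a, 0), b), a)

1. pair(pair(cons(a, q(cons(a, pair(b, b)))), f(cons(0, cons(a, 0)), a)), q(pair(pair(a, q(pair(pair(a, a), cons(b, pair(0, a))))), cons(b, pair(cons(0, q(b)), a)))))  →  pair(pair(cons(a, 0), f(cons(0, cons(a, 0)), a)), q(pair(pair(a, q(pair(pair(a, a), cons(b, pair(0, a))))), cons(b, pair(cons(0, q(b)), a)))))   [R5 at 1.1.2]
2. pair(pair(cons(a, 0), f(cons(0, cons(a, 0)), a)), q(pair(pair(a, q(pair(pair(a, a), cons(b, pair(0, a))))), cons(b, pair(cons(0, q(b)), a)))))  →  pair(pair(cons(a, 0), b), q(pair(pair(a, q(pair(pair(a, a), cons(b, pair(0, a))))), cons(b, pair(cons(0, q(b)), a)))))   [R8 at 1.2]
3. pair(pair(cons(a, 0), b), q(pair(pair(a, q(pair(pair(a, a), cons(b, pair(0, a))))), cons(b, pair(cons(0, q(b)), a)))))  →  pair(pair(cons(a, 0), b), q(pair(pair(a, a), cons(b, pair(cons(0, q(b)), a)))))   [R4 at 2.1.1.2]
4. pair(pair(cons(a, 0), b), q(pair(pair(a, a), cons(b, pair(cons(0, q(b)), a)))))  →  pair(pair(cons(a, 0), b), a)   [R4 at 2]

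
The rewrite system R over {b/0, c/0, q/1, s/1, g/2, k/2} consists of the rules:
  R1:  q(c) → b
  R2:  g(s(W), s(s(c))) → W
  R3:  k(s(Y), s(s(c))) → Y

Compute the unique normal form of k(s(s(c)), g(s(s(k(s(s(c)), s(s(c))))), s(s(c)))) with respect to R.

1. k(s(s(c)), g(s(s(k(s(s(c)), s(s(c))))), s(s(c))))  →  k(s(s(c)), s(k(s(s(c)), s(s(c)))))   [R2 at 2]
2. k(s(s(c)), s(k(s(s(c)), s(s(c)))))  →  k(s(s(c)), s(s(c)))   [R3 at 2.1]
3. k(s(s(c)), s(s(c)))  →  s(c)   [R3 at ε]

s(c)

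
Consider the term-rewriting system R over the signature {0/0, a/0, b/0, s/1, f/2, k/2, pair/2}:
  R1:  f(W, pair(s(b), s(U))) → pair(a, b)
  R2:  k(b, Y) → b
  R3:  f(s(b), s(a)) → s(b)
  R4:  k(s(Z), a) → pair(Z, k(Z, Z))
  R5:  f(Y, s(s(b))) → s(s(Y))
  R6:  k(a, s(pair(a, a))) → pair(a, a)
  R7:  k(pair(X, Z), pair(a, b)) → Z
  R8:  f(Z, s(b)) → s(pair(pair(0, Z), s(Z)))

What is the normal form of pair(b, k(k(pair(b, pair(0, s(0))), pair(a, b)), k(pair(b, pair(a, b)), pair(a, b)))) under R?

pair(b, s(0))

1. pair(b, k(k(pair(b, pair(0, s(0))), pair(a, b)), k(pair(b, pair(a, b)), pair(a, b))))  →  pair(b, k(pair(0, s(0)), k(pair(b, pair(a, b)), pair(a, b))))   [R7 at 2.1]
2. pair(b, k(pair(0, s(0)), k(pair(b, pair(a, b)), pair(a, b))))  →  pair(b, k(pair(0, s(0)), pair(a, b)))   [R7 at 2.2]
3. pair(b, k(pair(0, s(0)), pair(a, b)))  →  pair(b, s(0))   [R7 at 2]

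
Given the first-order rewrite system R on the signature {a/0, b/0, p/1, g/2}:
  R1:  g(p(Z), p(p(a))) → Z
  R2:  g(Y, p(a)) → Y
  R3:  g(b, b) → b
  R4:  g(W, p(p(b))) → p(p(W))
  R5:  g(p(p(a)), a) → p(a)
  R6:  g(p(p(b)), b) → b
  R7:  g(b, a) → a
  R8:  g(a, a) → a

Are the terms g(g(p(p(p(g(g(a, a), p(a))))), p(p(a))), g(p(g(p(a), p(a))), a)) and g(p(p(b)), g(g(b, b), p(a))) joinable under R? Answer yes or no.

Reduce t₁ = g(g(p(p(p(g(g(a, a), p(a))))), p(p(a))), g(p(g(p(a), p(a))), a)):
1. g(g(p(p(p(g(g(a, a), p(a))))), p(p(a))), g(p(g(p(a), p(a))), a))  →  g(p(p(g(g(a, a), p(a)))), g(p(g(p(a), p(a))), a))   [R1 at 1]
2. g(p(p(g(g(a, a), p(a)))), g(p(g(p(a), p(a))), a))  →  g(p(p(g(a, a))), g(p(g(p(a), p(a))), a))   [R2 at 1.1.1]
3. g(p(p(g(a, a))), g(p(g(p(a), p(a))), a))  →  g(p(p(a)), g(p(g(p(a), p(a))), a))   [R8 at 1.1.1]
4. g(p(p(a)), g(p(g(p(a), p(a))), a))  →  g(p(p(a)), g(p(p(a)), a))   [R2 at 2.1.1]
5. g(p(p(a)), g(p(p(a)), a))  →  g(p(p(a)), p(a))   [R5 at 2]
6. g(p(p(a)), p(a))  →  p(p(a))   [R2 at ε]

Reduce t₂ = g(p(p(b)), g(g(b, b), p(a))):
1. g(p(p(b)), g(g(b, b), p(a)))  →  g(p(p(b)), g(b, b))   [R2 at 2]
2. g(p(p(b)), g(b, b))  →  g(p(p(b)), b)   [R3 at 2]
3. g(p(p(b)), b)  →  b   [R6 at ε]

no — NF(t₁) = p(p(a)), NF(t₂) = b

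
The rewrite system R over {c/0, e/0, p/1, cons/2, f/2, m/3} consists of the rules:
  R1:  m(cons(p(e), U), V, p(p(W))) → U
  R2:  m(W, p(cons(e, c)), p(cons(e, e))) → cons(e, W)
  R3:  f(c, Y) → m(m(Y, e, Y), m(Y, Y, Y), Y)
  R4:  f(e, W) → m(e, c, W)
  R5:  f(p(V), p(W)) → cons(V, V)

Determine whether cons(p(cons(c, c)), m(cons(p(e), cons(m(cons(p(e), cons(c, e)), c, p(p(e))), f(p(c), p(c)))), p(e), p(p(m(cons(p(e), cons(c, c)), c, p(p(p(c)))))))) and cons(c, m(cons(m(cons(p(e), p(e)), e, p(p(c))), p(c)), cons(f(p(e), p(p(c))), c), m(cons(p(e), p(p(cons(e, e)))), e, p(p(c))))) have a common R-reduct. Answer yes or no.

no — NF(t₁) = cons(p(cons(c, c)), cons(cons(c, e), cons(c, c))), NF(t₂) = cons(c, p(c))

Reduce t₁ = cons(p(cons(c, c)), m(cons(p(e), cons(m(cons(p(e), cons(c, e)), c, p(p(e))), f(p(c), p(c)))), p(e), p(p(m(cons(p(e), cons(c, c)), c, p(p(p(c)))))))):
1. cons(p(cons(c, c)), m(cons(p(e), cons(m(cons(p(e), cons(c, e)), c, p(p(e))), f(p(c), p(c)))), p(e), p(p(m(cons(p(e), cons(c, c)), c, p(p(p(c))))))))  →  cons(p(cons(c, c)), cons(m(cons(p(e), cons(c, e)), c, p(p(e))), f(p(c), p(c))))   [R1 at 2]
2. cons(p(cons(c, c)), cons(m(cons(p(e), cons(c, e)), c, p(p(e))), f(p(c), p(c))))  →  cons(p(cons(c, c)), cons(cons(c, e), f(p(c), p(c))))   [R1 at 2.1]
3. cons(p(cons(c, c)), cons(cons(c, e), f(p(c), p(c))))  →  cons(p(cons(c, c)), cons(cons(c, e), cons(c, c)))   [R5 at 2.2]

Reduce t₂ = cons(c, m(cons(m(cons(p(e), p(e)), e, p(p(c))), p(c)), cons(f(p(e), p(p(c))), c), m(cons(p(e), p(p(cons(e, e)))), e, p(p(c))))):
1. cons(c, m(cons(m(cons(p(e), p(e)), e, p(p(c))), p(c)), cons(f(p(e), p(p(c))), c), m(cons(p(e), p(p(cons(e, e)))), e, p(p(c)))))  →  cons(c, m(cons(p(e), p(c)), cons(f(p(e), p(p(c))), c), m(cons(p(e), p(p(cons(e, e)))), e, p(p(c)))))   [R1 at 2.1.1]
2. cons(c, m(cons(p(e), p(c)), cons(f(p(e), p(p(c))), c), m(cons(p(e), p(p(cons(e, e)))), e, p(p(c)))))  →  cons(c, m(cons(p(e), p(c)), cons(cons(e, e), c), m(cons(p(e), p(p(cons(e, e)))), e, p(p(c)))))   [R5 at 2.2.1]
3. cons(c, m(cons(p(e), p(c)), cons(cons(e, e), c), m(cons(p(e), p(p(cons(e, e)))), e, p(p(c)))))  →  cons(c, m(cons(p(e), p(c)), cons(cons(e, e), c), p(p(cons(e, e)))))   [R1 at 2.3]
4. cons(c, m(cons(p(e), p(c)), cons(cons(e, e), c), p(p(cons(e, e)))))  →  cons(c, p(c))   [R1 at 2]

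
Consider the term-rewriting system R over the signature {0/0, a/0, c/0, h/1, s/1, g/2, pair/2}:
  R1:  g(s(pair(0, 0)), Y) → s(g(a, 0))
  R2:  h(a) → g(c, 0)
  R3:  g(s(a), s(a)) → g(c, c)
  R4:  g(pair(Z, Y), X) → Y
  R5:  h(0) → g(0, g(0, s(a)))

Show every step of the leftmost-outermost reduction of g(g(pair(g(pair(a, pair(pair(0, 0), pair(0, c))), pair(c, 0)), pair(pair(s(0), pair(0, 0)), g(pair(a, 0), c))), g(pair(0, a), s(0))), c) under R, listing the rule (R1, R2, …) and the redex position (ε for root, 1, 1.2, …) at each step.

1. g(g(pair(g(pair(a, pair(pair(0, 0), pair(0, c))), pair(c, 0)), pair(pair(s(0), pair(0, 0)), g(pair(a, 0), c))), g(pair(0, a), s(0))), c)  →  g(pair(pair(s(0), pair(0, 0)), g(pair(a, 0), c)), c)   [R4 at 1]
2. g(pair(pair(s(0), pair(0, 0)), g(pair(a, 0), c)), c)  →  g(pair(a, 0), c)   [R4 at ε]
3. g(pair(a, 0), c)  →  0   [R4 at ε]

0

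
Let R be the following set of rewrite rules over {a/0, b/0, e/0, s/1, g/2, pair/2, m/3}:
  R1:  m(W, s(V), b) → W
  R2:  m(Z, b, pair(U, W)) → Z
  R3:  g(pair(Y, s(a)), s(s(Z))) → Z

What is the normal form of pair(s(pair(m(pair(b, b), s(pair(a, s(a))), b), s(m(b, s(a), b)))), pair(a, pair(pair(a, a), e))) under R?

pair(s(pair(pair(b, b), s(b))), pair(a, pair(pair(a, a), e)))

1. pair(s(pair(m(pair(b, b), s(pair(a, s(a))), b), s(m(b, s(a), b)))), pair(a, pair(pair(a, a), e)))  →  pair(s(pair(pair(b, b), s(m(b, s(a), b)))), pair(a, pair(pair(a, a), e)))   [R1 at 1.1.1]
2. pair(s(pair(pair(b, b), s(m(b, s(a), b)))), pair(a, pair(pair(a, a), e)))  →  pair(s(pair(pair(b, b), s(b))), pair(a, pair(pair(a, a), e)))   [R1 at 1.1.2.1]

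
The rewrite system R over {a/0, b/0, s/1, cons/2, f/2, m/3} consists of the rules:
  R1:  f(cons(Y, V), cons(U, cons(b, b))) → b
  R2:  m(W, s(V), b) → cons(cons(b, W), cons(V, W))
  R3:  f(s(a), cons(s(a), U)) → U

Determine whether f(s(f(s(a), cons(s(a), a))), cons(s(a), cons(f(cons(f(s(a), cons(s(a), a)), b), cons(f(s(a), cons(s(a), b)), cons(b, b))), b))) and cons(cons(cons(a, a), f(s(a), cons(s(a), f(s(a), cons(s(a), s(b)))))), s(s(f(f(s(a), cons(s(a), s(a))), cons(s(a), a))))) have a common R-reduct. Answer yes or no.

Reduce t₁ = f(s(f(s(a), cons(s(a), a))), cons(s(a), cons(f(cons(f(s(a), cons(s(a), a)), b), cons(f(s(a), cons(s(a), b)), cons(b, b))), b))):
1. f(s(f(s(a), cons(s(a), a))), cons(s(a), cons(f(cons(f(s(a), cons(s(a), a)), b), cons(f(s(a), cons(s(a), b)), cons(b, b))), b)))  →  f(s(a), cons(s(a), cons(f(cons(f(s(a), cons(s(a), a)), b), cons(f(s(a), cons(s(a), b)), cons(b, b))), b)))   [R3 at 1.1]
2. f(s(a), cons(s(a), cons(f(cons(f(s(a), cons(s(a), a)), b), cons(f(s(a), cons(s(a), b)), cons(b, b))), b)))  →  cons(f(cons(f(s(a), cons(s(a), a)), b), cons(f(s(a), cons(s(a), b)), cons(b, b))), b)   [R3 at ε]
3. cons(f(cons(f(s(a), cons(s(a), a)), b), cons(f(s(a), cons(s(a), b)), cons(b, b))), b)  →  cons(b, b)   [R1 at 1]

Reduce t₂ = cons(cons(cons(a, a), f(s(a), cons(s(a), f(s(a), cons(s(a), s(b)))))), s(s(f(f(s(a), cons(s(a), s(a))), cons(s(a), a))))):
1. cons(cons(cons(a, a), f(s(a), cons(s(a), f(s(a), cons(s(a), s(b)))))), s(s(f(f(s(a), cons(s(a), s(a))), cons(s(a), a)))))  →  cons(cons(cons(a, a), f(s(a), cons(s(a), s(b)))), s(s(f(f(s(a), cons(s(a), s(a))), cons(s(a), a)))))   [R3 at 1.2]
2. cons(cons(cons(a, a), f(s(a), cons(s(a), s(b)))), s(s(f(f(s(a), cons(s(a), s(a))), cons(s(a), a)))))  →  cons(cons(cons(a, a), s(b)), s(s(f(f(s(a), cons(s(a), s(a))), cons(s(a), a)))))   [R3 at 1.2]
3. cons(cons(cons(a, a), s(b)), s(s(f(f(s(a), cons(s(a), s(a))), cons(s(a), a)))))  →  cons(cons(cons(a, a), s(b)), s(s(f(s(a), cons(s(a), a)))))   [R3 at 2.1.1.1]
4. cons(cons(cons(a, a), s(b)), s(s(f(s(a), cons(s(a), a)))))  →  cons(cons(cons(a, a), s(b)), s(s(a)))   [R3 at 2.1.1]

no — NF(t₁) = cons(b, b), NF(t₂) = cons(cons(cons(a, a), s(b)), s(s(a)))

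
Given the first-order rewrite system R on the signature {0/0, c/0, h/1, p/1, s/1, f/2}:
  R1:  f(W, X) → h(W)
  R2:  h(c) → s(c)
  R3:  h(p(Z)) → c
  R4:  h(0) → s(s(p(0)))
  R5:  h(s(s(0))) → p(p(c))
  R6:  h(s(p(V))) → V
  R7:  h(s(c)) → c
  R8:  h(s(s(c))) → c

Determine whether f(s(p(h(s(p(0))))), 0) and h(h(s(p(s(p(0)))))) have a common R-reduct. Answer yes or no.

yes — NF(t₁) = 0, NF(t₂) = 0

Reduce t₁ = f(s(p(h(s(p(0))))), 0):
1. f(s(p(h(s(p(0))))), 0)  →  h(s(p(h(s(p(0))))))   [R1 at ε]
2. h(s(p(h(s(p(0))))))  →  h(s(p(0)))   [R6 at ε]
3. h(s(p(0)))  →  0   [R6 at ε]

Reduce t₂ = h(h(s(p(s(p(0)))))):
1. h(h(s(p(s(p(0))))))  →  h(s(p(0)))   [R6 at 1]
2. h(s(p(0)))  →  0   [R6 at ε]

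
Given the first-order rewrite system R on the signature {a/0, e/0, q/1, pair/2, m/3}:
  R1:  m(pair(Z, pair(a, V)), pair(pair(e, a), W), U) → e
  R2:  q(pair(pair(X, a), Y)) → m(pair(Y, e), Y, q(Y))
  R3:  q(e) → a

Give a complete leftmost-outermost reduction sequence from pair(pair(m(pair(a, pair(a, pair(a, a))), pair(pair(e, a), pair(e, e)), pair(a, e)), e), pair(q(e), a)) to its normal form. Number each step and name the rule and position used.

1. pair(pair(m(pair(a, pair(a, pair(a, a))), pair(pair(e, a), pair(e, e)), pair(a, e)), e), pair(q(e), a))  →  pair(pair(e, e), pair(q(e), a))   [R1 at 1.1]
2. pair(pair(e, e), pair(q(e), a))  →  pair(pair(e, e), pair(a, a))   [R3 at 2.1]

pair(pair(e, e), pair(a, a))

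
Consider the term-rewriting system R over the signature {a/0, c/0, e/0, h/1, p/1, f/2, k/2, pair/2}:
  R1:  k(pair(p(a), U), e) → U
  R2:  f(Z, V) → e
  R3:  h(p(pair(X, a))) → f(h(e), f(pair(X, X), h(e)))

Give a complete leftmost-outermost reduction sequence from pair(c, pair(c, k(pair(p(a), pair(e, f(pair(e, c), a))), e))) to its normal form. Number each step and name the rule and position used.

pair(c, pair(c, pair(e, e)))

1. pair(c, pair(c, k(pair(p(a), pair(e, f(pair(e, c), a))), e)))  →  pair(c, pair(c, pair(e, f(pair(e, c), a))))   [R1 at 2.2]
2. pair(c, pair(c, pair(e, f(pair(e, c), a))))  →  pair(c, pair(c, pair(e, e)))   [R2 at 2.2.2]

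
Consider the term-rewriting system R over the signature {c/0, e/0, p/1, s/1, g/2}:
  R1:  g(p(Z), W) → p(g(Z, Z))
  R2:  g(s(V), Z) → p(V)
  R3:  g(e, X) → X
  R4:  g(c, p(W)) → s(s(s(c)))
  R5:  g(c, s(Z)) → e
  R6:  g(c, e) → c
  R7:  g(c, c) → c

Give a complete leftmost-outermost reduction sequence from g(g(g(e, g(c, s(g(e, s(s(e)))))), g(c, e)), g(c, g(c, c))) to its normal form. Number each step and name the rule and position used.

1. g(g(g(e, g(c, s(g(e, s(s(e)))))), g(c, e)), g(c, g(c, c)))  →  g(g(g(c, s(g(e, s(s(e))))), g(c, e)), g(c, g(c, c)))   [R3 at 1.1]
2. g(g(g(c, s(g(e, s(s(e))))), g(c, e)), g(c, g(c, c)))  →  g(g(e, g(c, e)), g(c, g(c, c)))   [R5 at 1.1]
3. g(g(e, g(c, e)), g(c, g(c, c)))  →  g(g(c, e), g(c, g(c, c)))   [R3 at 1]
4. g(g(c, e), g(c, g(c, c)))  →  g(c, g(c, g(c, c)))   [R6 at 1]
5. g(c, g(c, g(c, c)))  →  g(c, g(c, c))   [R7 at 2.2]
6. g(c, g(c, c))  →  g(c, c)   [R7 at 2]
7. g(c, c)  →  c   [R7 at ε]

c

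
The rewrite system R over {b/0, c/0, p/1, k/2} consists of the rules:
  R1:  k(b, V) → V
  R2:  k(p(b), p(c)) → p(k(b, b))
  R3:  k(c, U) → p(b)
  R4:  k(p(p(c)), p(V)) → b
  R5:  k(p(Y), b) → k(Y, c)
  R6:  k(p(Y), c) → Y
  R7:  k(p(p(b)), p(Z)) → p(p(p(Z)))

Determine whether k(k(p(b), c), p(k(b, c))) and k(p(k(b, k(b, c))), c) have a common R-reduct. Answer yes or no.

Reduce t₁ = k(k(p(b), c), p(k(b, c))):
1. k(k(p(b), c), p(k(b, c)))  →  k(b, p(k(b, c)))   [R6 at 1]
2. k(b, p(k(b, c)))  →  p(k(b, c))   [R1 at ε]
3. p(k(b, c))  →  p(c)   [R1 at 1]

Reduce t₂ = k(p(k(b, k(b, c))), c):
1. k(p(k(b, k(b, c))), c)  →  k(b, k(b, c))   [R6 at ε]
2. k(b, k(b, c))  →  k(b, c)   [R1 at ε]
3. k(b, c)  →  c   [R1 at ε]

no — NF(t₁) = p(c), NF(t₂) = c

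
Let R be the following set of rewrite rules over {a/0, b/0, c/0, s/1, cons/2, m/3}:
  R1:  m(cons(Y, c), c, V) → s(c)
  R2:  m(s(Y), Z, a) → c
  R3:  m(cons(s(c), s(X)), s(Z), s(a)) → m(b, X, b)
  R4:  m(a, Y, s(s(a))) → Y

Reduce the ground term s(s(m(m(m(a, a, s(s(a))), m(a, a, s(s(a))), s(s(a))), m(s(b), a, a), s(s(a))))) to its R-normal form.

1. s(s(m(m(m(a, a, s(s(a))), m(a, a, s(s(a))), s(s(a))), m(s(b), a, a), s(s(a)))))  →  s(s(m(m(a, m(a, a, s(s(a))), s(s(a))), m(s(b), a, a), s(s(a)))))   [R4 at 1.1.1.1]
2. s(s(m(m(a, m(a, a, s(s(a))), s(s(a))), m(s(b), a, a), s(s(a)))))  →  s(s(m(m(a, a, s(s(a))), m(s(b), a, a), s(s(a)))))   [R4 at 1.1.1]
3. s(s(m(m(a, a, s(s(a))), m(s(b), a, a), s(s(a)))))  →  s(s(m(a, m(s(b), a, a), s(s(a)))))   [R4 at 1.1.1]
4. s(s(m(a, m(s(b), a, a), s(s(a)))))  →  s(s(m(s(b), a, a)))   [R4 at 1.1]
5. s(s(m(s(b), a, a)))  →  s(s(c))   [R2 at 1.1]

s(s(c))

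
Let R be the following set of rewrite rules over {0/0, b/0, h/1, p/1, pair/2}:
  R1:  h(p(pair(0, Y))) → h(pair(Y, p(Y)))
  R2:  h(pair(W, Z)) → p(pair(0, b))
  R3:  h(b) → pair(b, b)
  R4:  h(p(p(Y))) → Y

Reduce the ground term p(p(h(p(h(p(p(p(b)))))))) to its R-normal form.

1. p(p(h(p(h(p(p(p(b))))))))  →  p(p(h(p(p(b)))))   [R4 at 1.1.1.1]
2. p(p(h(p(p(b)))))  →  p(p(b))   [R4 at 1.1]

p(p(b))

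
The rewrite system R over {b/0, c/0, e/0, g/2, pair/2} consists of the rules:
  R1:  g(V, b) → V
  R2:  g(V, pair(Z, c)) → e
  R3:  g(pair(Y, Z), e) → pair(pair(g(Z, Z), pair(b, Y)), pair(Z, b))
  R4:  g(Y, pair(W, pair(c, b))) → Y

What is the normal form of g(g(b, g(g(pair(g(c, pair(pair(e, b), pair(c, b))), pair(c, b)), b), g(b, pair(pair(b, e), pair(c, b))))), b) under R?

b

1. g(g(b, g(g(pair(g(c, pair(pair(e, b), pair(c, b))), pair(c, b)), b), g(b, pair(pair(b, e), pair(c, b))))), b)  →  g(b, g(g(pair(g(c, pair(pair(e, b), pair(c, b))), pair(c, b)), b), g(b, pair(pair(b, e), pair(c, b)))))   [R1 at ε]
2. g(b, g(g(pair(g(c, pair(pair(e, b), pair(c, b))), pair(c, b)), b), g(b, pair(pair(b, e), pair(c, b)))))  →  g(b, g(pair(g(c, pair(pair(e, b), pair(c, b))), pair(c, b)), g(b, pair(pair(b, e), pair(c, b)))))   [R1 at 2.1]
3. g(b, g(pair(g(c, pair(pair(e, b), pair(c, b))), pair(c, b)), g(b, pair(pair(b, e), pair(c, b)))))  →  g(b, g(pair(c, pair(c, b)), g(b, pair(pair(b, e), pair(c, b)))))   [R4 at 2.1.1]
4. g(b, g(pair(c, pair(c, b)), g(b, pair(pair(b, e), pair(c, b)))))  →  g(b, g(pair(c, pair(c, b)), b))   [R4 at 2.2]
5. g(b, g(pair(c, pair(c, b)), b))  →  g(b, pair(c, pair(c, b)))   [R1 at 2]
6. g(b, pair(c, pair(c, b)))  →  b   [R4 at ε]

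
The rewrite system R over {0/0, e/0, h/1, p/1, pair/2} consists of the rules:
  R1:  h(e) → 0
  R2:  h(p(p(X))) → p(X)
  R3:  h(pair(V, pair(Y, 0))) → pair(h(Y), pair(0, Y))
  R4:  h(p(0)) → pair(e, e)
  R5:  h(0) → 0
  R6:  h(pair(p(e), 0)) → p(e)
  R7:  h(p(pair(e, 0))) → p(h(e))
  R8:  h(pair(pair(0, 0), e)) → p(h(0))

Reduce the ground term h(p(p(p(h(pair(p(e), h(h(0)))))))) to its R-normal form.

1. h(p(p(p(h(pair(p(e), h(h(0))))))))  →  p(p(h(pair(p(e), h(h(0))))))   [R2 at ε]
2. p(p(h(pair(p(e), h(h(0))))))  →  p(p(h(pair(p(e), h(0)))))   [R5 at 1.1.1.2.1]
3. p(p(h(pair(p(e), h(0)))))  →  p(p(h(pair(p(e), 0))))   [R5 at 1.1.1.2]
4. p(p(h(pair(p(e), 0))))  →  p(p(p(e)))   [R6 at 1.1]

p(p(p(e)))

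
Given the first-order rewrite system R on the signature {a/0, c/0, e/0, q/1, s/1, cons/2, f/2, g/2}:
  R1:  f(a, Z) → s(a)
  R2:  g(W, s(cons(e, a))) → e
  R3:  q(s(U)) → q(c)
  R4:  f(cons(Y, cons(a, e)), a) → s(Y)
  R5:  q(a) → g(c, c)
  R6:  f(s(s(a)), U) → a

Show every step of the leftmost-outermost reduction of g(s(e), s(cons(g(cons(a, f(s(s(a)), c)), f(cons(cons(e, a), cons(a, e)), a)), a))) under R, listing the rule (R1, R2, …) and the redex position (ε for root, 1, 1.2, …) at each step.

1. g(s(e), s(cons(g(cons(a, f(s(s(a)), c)), f(cons(cons(e, a), cons(a, e)), a)), a)))  →  g(s(e), s(cons(g(cons(a, a), f(cons(cons(e, a), cons(a, e)), a)), a)))   [R6 at 2.1.1.1.2]
2. g(s(e), s(cons(g(cons(a, a), f(cons(cons(e, a), cons(a, e)), a)), a)))  →  g(s(e), s(cons(g(cons(a, a), s(cons(e, a))), a)))   [R4 at 2.1.1.2]
3. g(s(e), s(cons(g(cons(a, a), s(cons(e, a))), a)))  →  g(s(e), s(cons(e, a)))   [R2 at 2.1.1]
4. g(s(e), s(cons(e, a)))  →  e   [R2 at ε]

e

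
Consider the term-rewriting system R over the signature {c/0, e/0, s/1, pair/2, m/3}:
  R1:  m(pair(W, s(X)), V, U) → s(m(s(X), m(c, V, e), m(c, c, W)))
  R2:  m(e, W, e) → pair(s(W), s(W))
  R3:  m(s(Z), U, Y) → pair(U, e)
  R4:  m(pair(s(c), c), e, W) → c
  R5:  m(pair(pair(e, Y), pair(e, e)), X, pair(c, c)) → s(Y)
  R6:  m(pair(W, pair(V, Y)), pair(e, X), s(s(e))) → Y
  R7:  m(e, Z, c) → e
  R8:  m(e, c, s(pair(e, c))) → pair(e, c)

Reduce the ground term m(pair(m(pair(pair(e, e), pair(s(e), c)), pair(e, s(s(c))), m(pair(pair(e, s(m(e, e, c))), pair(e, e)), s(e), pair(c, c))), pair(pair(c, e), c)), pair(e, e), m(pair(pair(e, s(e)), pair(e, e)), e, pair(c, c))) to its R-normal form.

1. m(pair(m(pair(pair(e, e), pair(s(e), c)), pair(e, s(s(c))), m(pair(pair(e, s(m(e, e, c))), pair(e, e)), s(e), pair(c, c))), pair(pair(c, e), c)), pair(e, e), m(pair(pair(e, s(e)), pair(e, e)), e, pair(c, c)))  →  m(pair(m(pair(pair(e, e), pair(s(e), c)), pair(e, s(s(c))), s(s(m(e, e, c)))), pair(pair(c, e), c)), pair(e, e), m(pair(pair(e, s(e)), pair(e, e)), e, pair(c, c)))   [R5 at 1.1.3]
2. m(pair(m(pair(pair(e, e), pair(s(e), c)), pair(e, s(s(c))), s(s(m(e, e, c)))), pair(pair(c, e), c)), pair(e, e), m(pair(pair(e, s(e)), pair(e, e)), e, pair(c, c)))  →  m(pair(m(pair(pair(e, e), pair(s(e), c)), pair(e, s(s(c))), s(s(e))), pair(pair(c, e), c)), pair(e, e), m(pair(pair(e, s(e)), pair(e, e)), e, pair(c, c)))   [R7 at 1.1.3.1.1]
3. m(pair(m(pair(pair(e, e), pair(s(e), c)), pair(e, s(s(c))), s(s(e))), pair(pair(c, e), c)), pair(e, e), m(pair(pair(e, s(e)), pair(e, e)), e, pair(c, c)))  →  m(pair(c, pair(pair(c, e), c)), pair(e, e), m(pair(pair(e, s(e)), pair(e, e)), e, pair(c, c)))   [R6 at 1.1]
4. m(pair(c, pair(pair(c, e), c)), pair(e, e), m(pair(pair(e, s(e)), pair(e, e)), e, pair(c, c)))  →  m(pair(c, pair(pair(c, e), c)), pair(e, e), s(s(e)))   [R5 at 3]
5. m(pair(c, pair(pair(c, e), c)), pair(e, e), s(s(e)))  →  c   [R6 at ε]

c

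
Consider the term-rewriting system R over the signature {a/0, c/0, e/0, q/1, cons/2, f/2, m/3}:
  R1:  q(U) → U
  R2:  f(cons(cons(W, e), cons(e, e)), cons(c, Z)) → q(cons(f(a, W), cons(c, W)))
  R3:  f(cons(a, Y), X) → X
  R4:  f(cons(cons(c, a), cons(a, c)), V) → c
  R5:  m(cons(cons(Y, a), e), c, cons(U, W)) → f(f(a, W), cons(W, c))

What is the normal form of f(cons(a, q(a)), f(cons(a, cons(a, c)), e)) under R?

e

1. f(cons(a, q(a)), f(cons(a, cons(a, c)), e))  →  f(cons(a, cons(a, c)), e)   [R3 at ε]
2. f(cons(a, cons(a, c)), e)  →  e   [R3 at ε]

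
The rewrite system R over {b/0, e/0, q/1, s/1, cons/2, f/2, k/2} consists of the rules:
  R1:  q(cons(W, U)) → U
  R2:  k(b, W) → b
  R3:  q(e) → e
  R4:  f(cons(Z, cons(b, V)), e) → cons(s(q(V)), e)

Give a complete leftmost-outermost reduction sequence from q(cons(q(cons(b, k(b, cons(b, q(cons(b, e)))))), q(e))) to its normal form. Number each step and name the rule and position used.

1. q(cons(q(cons(b, k(b, cons(b, q(cons(b, e)))))), q(e)))  →  q(e)   [R1 at ε]
2. q(e)  →  e   [R3 at ε]

e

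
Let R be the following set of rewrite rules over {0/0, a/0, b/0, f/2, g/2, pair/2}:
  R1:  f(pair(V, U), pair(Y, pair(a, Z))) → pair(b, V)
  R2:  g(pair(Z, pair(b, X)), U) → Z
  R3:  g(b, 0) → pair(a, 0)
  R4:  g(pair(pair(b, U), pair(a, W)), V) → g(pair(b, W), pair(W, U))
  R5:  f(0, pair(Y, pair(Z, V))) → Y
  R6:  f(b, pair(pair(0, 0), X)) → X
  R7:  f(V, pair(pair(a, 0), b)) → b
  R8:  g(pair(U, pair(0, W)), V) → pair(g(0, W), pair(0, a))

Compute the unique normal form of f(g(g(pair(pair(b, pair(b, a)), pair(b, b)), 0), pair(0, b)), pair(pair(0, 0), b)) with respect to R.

1. f(g(g(pair(pair(b, pair(b, a)), pair(b, b)), 0), pair(0, b)), pair(pair(0, 0), b))  →  f(g(pair(b, pair(b, a)), pair(0, b)), pair(pair(0, 0), b))   [R2 at 1.1]
2. f(g(pair(b, pair(b, a)), pair(0, b)), pair(pair(0, 0), b))  →  f(b, pair(pair(0, 0), b))   [R2 at 1]
3. f(b, pair(pair(0, 0), b))  →  b   [R6 at ε]

b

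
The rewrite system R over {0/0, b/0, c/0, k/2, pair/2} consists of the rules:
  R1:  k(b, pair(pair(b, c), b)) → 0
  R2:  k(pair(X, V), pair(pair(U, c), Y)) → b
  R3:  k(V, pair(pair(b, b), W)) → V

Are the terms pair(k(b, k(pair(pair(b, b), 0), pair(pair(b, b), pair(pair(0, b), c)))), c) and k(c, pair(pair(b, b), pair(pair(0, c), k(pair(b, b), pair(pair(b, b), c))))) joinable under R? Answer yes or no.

no — NF(t₁) = pair(b, c), NF(t₂) = c

Reduce t₁ = pair(k(b, k(pair(pair(b, b), 0), pair(pair(b, b), pair(pair(0, b), c)))), c):
1. pair(k(b, k(pair(pair(b, b), 0), pair(pair(b, b), pair(pair(0, b), c)))), c)  →  pair(k(b, pair(pair(b, b), 0)), c)   [R3 at 1.2]
2. pair(k(b, pair(pair(b, b), 0)), c)  →  pair(b, c)   [R3 at 1]

Reduce t₂ = k(c, pair(pair(b, b), pair(pair(0, c), k(pair(b, b), pair(pair(b, b), c))))):
1. k(c, pair(pair(b, b), pair(pair(0, c), k(pair(b, b), pair(pair(b, b), c)))))  →  c   [R3 at ε]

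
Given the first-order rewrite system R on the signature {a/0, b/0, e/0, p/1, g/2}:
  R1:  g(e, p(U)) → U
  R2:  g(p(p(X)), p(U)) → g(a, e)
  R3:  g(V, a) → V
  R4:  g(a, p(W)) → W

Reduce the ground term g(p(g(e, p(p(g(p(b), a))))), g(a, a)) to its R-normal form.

1. g(p(g(e, p(p(g(p(b), a))))), g(a, a))  →  g(p(p(g(p(b), a))), g(a, a))   [R1 at 1.1]
2. g(p(p(g(p(b), a))), g(a, a))  →  g(p(p(p(b))), g(a, a))   [R3 at 1.1.1]
3. g(p(p(p(b))), g(a, a))  →  g(p(p(p(b))), a)   [R3 at 2]
4. g(p(p(p(b))), a)  →  p(p(p(b)))   [R3 at ε]

p(p(p(b)))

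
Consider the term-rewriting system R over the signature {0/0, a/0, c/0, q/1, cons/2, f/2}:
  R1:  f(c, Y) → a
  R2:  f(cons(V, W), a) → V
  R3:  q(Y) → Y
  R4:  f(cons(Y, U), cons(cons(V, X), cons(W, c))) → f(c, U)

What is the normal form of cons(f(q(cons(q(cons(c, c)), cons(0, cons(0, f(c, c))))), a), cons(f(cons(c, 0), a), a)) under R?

1. cons(f(q(cons(q(cons(c, c)), cons(0, cons(0, f(c, c))))), a), cons(f(cons(c, 0), a), a))  →  cons(f(cons(q(cons(c, c)), cons(0, cons(0, f(c, c)))), a), cons(f(cons(c, 0), a), a))   [R3 at 1.1]
2. cons(f(cons(q(cons(c, c)), cons(0, cons(0, f(c, c)))), a), cons(f(cons(c, 0), a), a))  →  cons(q(cons(c, c)), cons(f(cons(c, 0), a), a))   [R2 at 1]
3. cons(q(cons(c, c)), cons(f(cons(c, 0), a), a))  →  cons(cons(c, c), cons(f(cons(c, 0), a), a))   [R3 at 1]
4. cons(cons(c, c), cons(f(cons(c, 0), a), a))  →  cons(cons(c, c), cons(c, a))   [R2 at 2.1]

cons(cons(c, c), cons(c, a))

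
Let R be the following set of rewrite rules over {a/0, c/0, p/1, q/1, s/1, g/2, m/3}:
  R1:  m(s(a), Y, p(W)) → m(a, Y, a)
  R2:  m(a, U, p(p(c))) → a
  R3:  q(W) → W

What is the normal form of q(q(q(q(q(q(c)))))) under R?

c

1. q(q(q(q(q(q(c))))))  →  q(q(q(q(q(c)))))   [R3 at ε]
2. q(q(q(q(q(c)))))  →  q(q(q(q(c))))   [R3 at ε]
3. q(q(q(q(c))))  →  q(q(q(c)))   [R3 at ε]
4. q(q(q(c)))  →  q(q(c))   [R3 at ε]
5. q(q(c))  →  q(c)   [R3 at ε]
6. q(c)  →  c   [R3 at ε]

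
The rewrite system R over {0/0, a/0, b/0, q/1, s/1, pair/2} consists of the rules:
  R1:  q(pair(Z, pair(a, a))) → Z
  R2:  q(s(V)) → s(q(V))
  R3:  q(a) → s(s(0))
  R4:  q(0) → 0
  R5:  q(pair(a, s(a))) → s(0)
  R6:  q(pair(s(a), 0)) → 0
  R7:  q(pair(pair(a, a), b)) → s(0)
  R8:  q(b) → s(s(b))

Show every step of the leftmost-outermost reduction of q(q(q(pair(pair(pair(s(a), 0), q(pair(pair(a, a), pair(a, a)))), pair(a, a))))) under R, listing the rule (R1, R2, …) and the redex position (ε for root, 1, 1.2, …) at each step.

0

1. q(q(q(pair(pair(pair(s(a), 0), q(pair(pair(a, a), pair(a, a)))), pair(a, a)))))  →  q(q(pair(pair(s(a), 0), q(pair(pair(a, a), pair(a, a))))))   [R1 at 1.1]
2. q(q(pair(pair(s(a), 0), q(pair(pair(a, a), pair(a, a))))))  →  q(q(pair(pair(s(a), 0), pair(a, a))))   [R1 at 1.1.2]
3. q(q(pair(pair(s(a), 0), pair(a, a))))  →  q(pair(s(a), 0))   [R1 at 1]
4. q(pair(s(a), 0))  →  0   [R6 at ε]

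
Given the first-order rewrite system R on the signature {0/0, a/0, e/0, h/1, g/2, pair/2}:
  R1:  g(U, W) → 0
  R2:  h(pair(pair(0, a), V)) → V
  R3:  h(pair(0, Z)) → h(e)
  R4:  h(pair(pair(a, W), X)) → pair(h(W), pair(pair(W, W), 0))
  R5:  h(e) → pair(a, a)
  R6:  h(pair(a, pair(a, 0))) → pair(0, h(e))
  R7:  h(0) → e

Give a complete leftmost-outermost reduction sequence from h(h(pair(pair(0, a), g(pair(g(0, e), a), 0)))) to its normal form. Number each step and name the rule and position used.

e

1. h(h(pair(pair(0, a), g(pair(g(0, e), a), 0))))  →  h(g(pair(g(0, e), a), 0))   [R2 at 1]
2. h(g(pair(g(0, e), a), 0))  →  h(0)   [R1 at 1]
3. h(0)  →  e   [R7 at ε]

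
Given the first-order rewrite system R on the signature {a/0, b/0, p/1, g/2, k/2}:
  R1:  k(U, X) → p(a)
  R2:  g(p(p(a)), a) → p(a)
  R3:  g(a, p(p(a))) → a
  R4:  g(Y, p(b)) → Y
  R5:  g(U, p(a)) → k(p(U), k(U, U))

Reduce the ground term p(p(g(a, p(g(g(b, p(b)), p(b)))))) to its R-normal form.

1. p(p(g(a, p(g(g(b, p(b)), p(b))))))  →  p(p(g(a, p(g(b, p(b))))))   [R4 at 1.1.2.1]
2. p(p(g(a, p(g(b, p(b))))))  →  p(p(g(a, p(b))))   [R4 at 1.1.2.1]
3. p(p(g(a, p(b))))  →  p(p(a))   [R4 at 1.1]

p(p(a))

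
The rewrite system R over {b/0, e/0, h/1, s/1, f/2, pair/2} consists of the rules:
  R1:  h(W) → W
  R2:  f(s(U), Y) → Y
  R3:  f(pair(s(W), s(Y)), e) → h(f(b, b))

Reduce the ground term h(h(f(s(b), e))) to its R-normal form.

e

1. h(h(f(s(b), e)))  →  h(f(s(b), e))   [R1 at ε]
2. h(f(s(b), e))  →  f(s(b), e)   [R1 at ε]
3. f(s(b), e)  →  e   [R2 at ε]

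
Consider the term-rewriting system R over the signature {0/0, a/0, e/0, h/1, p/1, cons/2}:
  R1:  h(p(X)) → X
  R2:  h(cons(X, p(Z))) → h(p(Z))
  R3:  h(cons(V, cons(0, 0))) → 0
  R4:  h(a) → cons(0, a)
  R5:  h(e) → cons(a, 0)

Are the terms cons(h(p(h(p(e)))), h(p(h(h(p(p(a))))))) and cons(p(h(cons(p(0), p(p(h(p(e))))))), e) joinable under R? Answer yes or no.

no — NF(t₁) = cons(e, a), NF(t₂) = cons(p(p(e)), e)

Reduce t₁ = cons(h(p(h(p(e)))), h(p(h(h(p(p(a))))))):
1. cons(h(p(h(p(e)))), h(p(h(h(p(p(a)))))))  →  cons(h(p(e)), h(p(h(h(p(p(a)))))))   [R1 at 1]
2. cons(h(p(e)), h(p(h(h(p(p(a)))))))  →  cons(e, h(p(h(h(p(p(a)))))))   [R1 at 1]
3. cons(e, h(p(h(h(p(p(a)))))))  →  cons(e, h(h(p(p(a)))))   [R1 at 2]
4. cons(e, h(h(p(p(a)))))  →  cons(e, h(p(a)))   [R1 at 2.1]
5. cons(e, h(p(a)))  →  cons(e, a)   [R1 at 2]

Reduce t₂ = cons(p(h(cons(p(0), p(p(h(p(e))))))), e):
1. cons(p(h(cons(p(0), p(p(h(p(e))))))), e)  →  cons(p(h(p(p(h(p(e)))))), e)   [R2 at 1.1]
2. cons(p(h(p(p(h(p(e)))))), e)  →  cons(p(p(h(p(e)))), e)   [R1 at 1.1]
3. cons(p(p(h(p(e)))), e)  →  cons(p(p(e)), e)   [R1 at 1.1.1]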